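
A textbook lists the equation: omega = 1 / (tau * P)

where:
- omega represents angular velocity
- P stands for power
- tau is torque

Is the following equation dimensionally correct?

No

omega (angular velocity) has dimensions [T^-1].
P (power) has dimensions [L^2 M T^-3].
tau (torque) has dimensions [L^2 M T^-2].

Left side: [T^-1]
Right side: [L^-4 M^-2 T^5]

The two sides have different dimensions, so the equation is NOT dimensionally consistent.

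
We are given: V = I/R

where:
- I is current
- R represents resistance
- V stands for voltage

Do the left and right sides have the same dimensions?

No

I (current) has dimensions [I].
R (resistance) has dimensions [I^-2 L^2 M T^-3].
V (voltage) has dimensions [I^-1 L^2 M T^-3].

Left side: [I^-1 L^2 M T^-3]
Right side: [I^3 L^-2 M^-1 T^3]

The two sides have different dimensions, so the equation is NOT dimensionally consistent.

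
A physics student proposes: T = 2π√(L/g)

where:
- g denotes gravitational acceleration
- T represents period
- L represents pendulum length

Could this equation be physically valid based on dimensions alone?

Yes

g (gravitational acceleration) has dimensions [L T^-2].
T (period) has dimensions [T].
L (pendulum length) has dimensions [L].

Left side: [T]
Right side: [T]

Both sides have the same dimensions, so the equation is dimensionally consistent.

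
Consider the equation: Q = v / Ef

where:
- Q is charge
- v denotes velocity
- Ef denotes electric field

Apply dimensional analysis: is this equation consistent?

No

Q (charge) has dimensions [I T].
v (velocity) has dimensions [L T^-1].
Ef (electric field) has dimensions [I^-1 L M T^-3].

Left side: [I T]
Right side: [I M^-1 T^2]

The two sides have different dimensions, so the equation is NOT dimensionally consistent.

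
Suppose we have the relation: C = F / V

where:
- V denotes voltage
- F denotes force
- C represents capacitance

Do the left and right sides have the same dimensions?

No

V (voltage) has dimensions [I^-1 L^2 M T^-3].
F (force) has dimensions [L M T^-2].
C (capacitance) has dimensions [I^2 L^-2 M^-1 T^4].

Left side: [I^2 L^-2 M^-1 T^4]
Right side: [I L^-1 T]

The two sides have different dimensions, so the equation is NOT dimensionally consistent.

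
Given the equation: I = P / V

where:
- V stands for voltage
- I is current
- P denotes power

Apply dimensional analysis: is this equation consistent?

Yes

V (voltage) has dimensions [I^-1 L^2 M T^-3].
I (current) has dimensions [I].
P (power) has dimensions [L^2 M T^-3].

Left side: [I]
Right side: [I]

Both sides have the same dimensions, so the equation is dimensionally consistent.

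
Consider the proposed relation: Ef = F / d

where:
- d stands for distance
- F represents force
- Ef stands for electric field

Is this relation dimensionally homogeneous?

No

d (distance) has dimensions [L].
F (force) has dimensions [L M T^-2].
Ef (electric field) has dimensions [I^-1 L M T^-3].

Left side: [I^-1 L M T^-3]
Right side: [M T^-2]

The two sides have different dimensions, so the equation is NOT dimensionally consistent.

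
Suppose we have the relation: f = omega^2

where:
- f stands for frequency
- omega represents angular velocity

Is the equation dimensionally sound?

No

f (frequency) has dimensions [T^-1].
omega (angular velocity) has dimensions [T^-1].

Left side: [T^-1]
Right side: [T^-2]

The two sides have different dimensions, so the equation is NOT dimensionally consistent.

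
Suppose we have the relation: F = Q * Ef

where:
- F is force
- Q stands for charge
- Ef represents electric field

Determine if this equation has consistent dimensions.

Yes

F (force) has dimensions [L M T^-2].
Q (charge) has dimensions [I T].
Ef (electric field) has dimensions [I^-1 L M T^-3].

Left side: [L M T^-2]
Right side: [L M T^-2]

Both sides have the same dimensions, so the equation is dimensionally consistent.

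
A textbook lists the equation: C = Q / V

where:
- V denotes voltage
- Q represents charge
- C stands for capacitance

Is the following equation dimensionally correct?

Yes

V (voltage) has dimensions [I^-1 L^2 M T^-3].
Q (charge) has dimensions [I T].
C (capacitance) has dimensions [I^2 L^-2 M^-1 T^4].

Left side: [I^2 L^-2 M^-1 T^4]
Right side: [I^2 L^-2 M^-1 T^4]

Both sides have the same dimensions, so the equation is dimensionally consistent.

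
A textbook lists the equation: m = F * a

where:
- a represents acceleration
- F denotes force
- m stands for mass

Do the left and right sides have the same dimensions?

No

a (acceleration) has dimensions [L T^-2].
F (force) has dimensions [L M T^-2].
m (mass) has dimensions [M].

Left side: [M]
Right side: [L^2 M T^-4]

The two sides have different dimensions, so the equation is NOT dimensionally consistent.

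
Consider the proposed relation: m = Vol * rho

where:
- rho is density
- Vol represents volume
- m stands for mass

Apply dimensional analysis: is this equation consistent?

Yes

rho (density) has dimensions [L^-3 M].
Vol (volume) has dimensions [L^3].
m (mass) has dimensions [M].

Left side: [M]
Right side: [M]

Both sides have the same dimensions, so the equation is dimensionally consistent.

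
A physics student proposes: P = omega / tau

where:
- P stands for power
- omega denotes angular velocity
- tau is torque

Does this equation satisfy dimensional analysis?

No

P (power) has dimensions [L^2 M T^-3].
omega (angular velocity) has dimensions [T^-1].
tau (torque) has dimensions [L^2 M T^-2].

Left side: [L^2 M T^-3]
Right side: [L^-2 M^-1 T]

The two sides have different dimensions, so the equation is NOT dimensionally consistent.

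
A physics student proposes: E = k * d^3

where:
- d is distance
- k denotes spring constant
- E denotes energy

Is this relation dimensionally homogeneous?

No

d (distance) has dimensions [L].
k (spring constant) has dimensions [M T^-2].
E (energy) has dimensions [L^2 M T^-2].

Left side: [L^2 M T^-2]
Right side: [L^3 M T^-2]

The two sides have different dimensions, so the equation is NOT dimensionally consistent.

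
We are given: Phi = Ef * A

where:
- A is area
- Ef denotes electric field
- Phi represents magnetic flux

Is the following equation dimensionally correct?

No

A (area) has dimensions [L^2].
Ef (electric field) has dimensions [I^-1 L M T^-3].
Phi (magnetic flux) has dimensions [I^-1 L^2 M T^-2].

Left side: [I^-1 L^2 M T^-2]
Right side: [I^-1 L^3 M T^-3]

The two sides have different dimensions, so the equation is NOT dimensionally consistent.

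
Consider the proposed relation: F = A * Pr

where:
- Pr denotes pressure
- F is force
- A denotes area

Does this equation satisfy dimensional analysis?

Yes

Pr (pressure) has dimensions [L^-1 M T^-2].
F (force) has dimensions [L M T^-2].
A (area) has dimensions [L^2].

Left side: [L M T^-2]
Right side: [L M T^-2]

Both sides have the same dimensions, so the equation is dimensionally consistent.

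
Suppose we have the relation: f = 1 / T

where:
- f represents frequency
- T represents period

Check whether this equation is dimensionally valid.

Yes

f (frequency) has dimensions [T^-1].
T (period) has dimensions [T].

Left side: [T^-1]
Right side: [T^-1]

Both sides have the same dimensions, so the equation is dimensionally consistent.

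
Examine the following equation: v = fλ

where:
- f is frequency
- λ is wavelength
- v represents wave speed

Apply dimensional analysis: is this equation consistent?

Yes

f (frequency) has dimensions [T^-1].
λ (wavelength) has dimensions [L].
v (wave speed) has dimensions [L T^-1].

Left side: [L T^-1]
Right side: [L T^-1]

Both sides have the same dimensions, so the equation is dimensionally consistent.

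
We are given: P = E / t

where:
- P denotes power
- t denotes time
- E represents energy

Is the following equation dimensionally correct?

Yes

P (power) has dimensions [L^2 M T^-3].
t (time) has dimensions [T].
E (energy) has dimensions [L^2 M T^-2].

Left side: [L^2 M T^-3]
Right side: [L^2 M T^-3]

Both sides have the same dimensions, so the equation is dimensionally consistent.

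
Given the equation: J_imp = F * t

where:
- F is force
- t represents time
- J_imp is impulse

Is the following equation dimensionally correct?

Yes

F (force) has dimensions [L M T^-2].
t (time) has dimensions [T].
J_imp (impulse) has dimensions [L M T^-1].

Left side: [L M T^-1]
Right side: [L M T^-1]

Both sides have the same dimensions, so the equation is dimensionally consistent.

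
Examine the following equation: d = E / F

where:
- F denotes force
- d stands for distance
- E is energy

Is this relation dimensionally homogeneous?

Yes

F (force) has dimensions [L M T^-2].
d (distance) has dimensions [L].
E (energy) has dimensions [L^2 M T^-2].

Left side: [L]
Right side: [L]

Both sides have the same dimensions, so the equation is dimensionally consistent.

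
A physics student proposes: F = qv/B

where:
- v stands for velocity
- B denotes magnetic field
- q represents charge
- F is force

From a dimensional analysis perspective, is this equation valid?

No

v (velocity) has dimensions [L T^-1].
B (magnetic field) has dimensions [I^-1 M T^-2].
q (charge) has dimensions [I T].
F (force) has dimensions [L M T^-2].

Left side: [L M T^-2]
Right side: [I^2 L M^-1 T^2]

The two sides have different dimensions, so the equation is NOT dimensionally consistent.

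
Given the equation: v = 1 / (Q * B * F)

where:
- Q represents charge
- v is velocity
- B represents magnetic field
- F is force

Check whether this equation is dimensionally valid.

No

Q (charge) has dimensions [I T].
v (velocity) has dimensions [L T^-1].
B (magnetic field) has dimensions [I^-1 M T^-2].
F (force) has dimensions [L M T^-2].

Left side: [L T^-1]
Right side: [L^-1 M^-2 T^3]

The two sides have different dimensions, so the equation is NOT dimensionally consistent.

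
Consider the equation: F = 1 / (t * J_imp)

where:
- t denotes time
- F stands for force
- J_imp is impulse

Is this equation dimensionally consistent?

No

t (time) has dimensions [T].
F (force) has dimensions [L M T^-2].
J_imp (impulse) has dimensions [L M T^-1].

Left side: [L M T^-2]
Right side: [L^-1 M^-1]

The two sides have different dimensions, so the equation is NOT dimensionally consistent.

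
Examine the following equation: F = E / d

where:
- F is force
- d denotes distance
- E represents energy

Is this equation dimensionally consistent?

Yes

F (force) has dimensions [L M T^-2].
d (distance) has dimensions [L].
E (energy) has dimensions [L^2 M T^-2].

Left side: [L M T^-2]
Right side: [L M T^-2]

Both sides have the same dimensions, so the equation is dimensionally consistent.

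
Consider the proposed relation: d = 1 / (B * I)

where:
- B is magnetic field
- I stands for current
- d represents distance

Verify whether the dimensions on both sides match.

No

B (magnetic field) has dimensions [I^-1 M T^-2].
I (current) has dimensions [I].
d (distance) has dimensions [L].

Left side: [L]
Right side: [M^-1 T^2]

The two sides have different dimensions, so the equation is NOT dimensionally consistent.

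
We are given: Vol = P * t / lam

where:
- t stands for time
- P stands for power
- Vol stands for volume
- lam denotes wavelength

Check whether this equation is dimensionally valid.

No

t (time) has dimensions [T].
P (power) has dimensions [L^2 M T^-3].
Vol (volume) has dimensions [L^3].
lam (wavelength) has dimensions [L].

Left side: [L^3]
Right side: [L M T^-2]

The two sides have different dimensions, so the equation is NOT dimensionally consistent.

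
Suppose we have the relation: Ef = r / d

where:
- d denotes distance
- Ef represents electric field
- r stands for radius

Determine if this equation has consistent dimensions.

No

d (distance) has dimensions [L].
Ef (electric field) has dimensions [I^-1 L M T^-3].
r (radius) has dimensions [L].

Left side: [I^-1 L M T^-3]
Right side: [dimensionless]

The two sides have different dimensions, so the equation is NOT dimensionally consistent.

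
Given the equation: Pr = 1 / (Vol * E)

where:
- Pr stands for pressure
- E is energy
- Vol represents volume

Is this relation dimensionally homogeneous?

No

Pr (pressure) has dimensions [L^-1 M T^-2].
E (energy) has dimensions [L^2 M T^-2].
Vol (volume) has dimensions [L^3].

Left side: [L^-1 M T^-2]
Right side: [L^-5 M^-1 T^2]

The two sides have different dimensions, so the equation is NOT dimensionally consistent.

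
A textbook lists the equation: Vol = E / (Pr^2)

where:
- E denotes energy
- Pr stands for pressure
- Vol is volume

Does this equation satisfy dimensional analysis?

No

E (energy) has dimensions [L^2 M T^-2].
Pr (pressure) has dimensions [L^-1 M T^-2].
Vol (volume) has dimensions [L^3].

Left side: [L^3]
Right side: [L^4 M^-1 T^2]

The two sides have different dimensions, so the equation is NOT dimensionally consistent.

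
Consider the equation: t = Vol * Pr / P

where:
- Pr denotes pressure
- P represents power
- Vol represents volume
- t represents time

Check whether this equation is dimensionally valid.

Yes

Pr (pressure) has dimensions [L^-1 M T^-2].
P (power) has dimensions [L^2 M T^-3].
Vol (volume) has dimensions [L^3].
t (time) has dimensions [T].

Left side: [T]
Right side: [T]

Both sides have the same dimensions, so the equation is dimensionally consistent.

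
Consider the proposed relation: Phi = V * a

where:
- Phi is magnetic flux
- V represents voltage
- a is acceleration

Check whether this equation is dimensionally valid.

No

Phi (magnetic flux) has dimensions [I^-1 L^2 M T^-2].
V (voltage) has dimensions [I^-1 L^2 M T^-3].
a (acceleration) has dimensions [L T^-2].

Left side: [I^-1 L^2 M T^-2]
Right side: [I^-1 L^3 M T^-5]

The two sides have different dimensions, so the equation is NOT dimensionally consistent.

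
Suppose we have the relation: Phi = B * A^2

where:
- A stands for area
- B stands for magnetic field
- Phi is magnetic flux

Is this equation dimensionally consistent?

No

A (area) has dimensions [L^2].
B (magnetic field) has dimensions [I^-1 M T^-2].
Phi (magnetic flux) has dimensions [I^-1 L^2 M T^-2].

Left side: [I^-1 L^2 M T^-2]
Right side: [I^-1 L^4 M T^-2]

The two sides have different dimensions, so the equation is NOT dimensionally consistent.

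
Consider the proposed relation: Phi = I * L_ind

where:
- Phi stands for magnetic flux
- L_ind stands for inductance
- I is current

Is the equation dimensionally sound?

Yes

Phi (magnetic flux) has dimensions [I^-1 L^2 M T^-2].
L_ind (inductance) has dimensions [I^-2 L^2 M T^-2].
I (current) has dimensions [I].

Left side: [I^-1 L^2 M T^-2]
Right side: [I^-1 L^2 M T^-2]

Both sides have the same dimensions, so the equation is dimensionally consistent.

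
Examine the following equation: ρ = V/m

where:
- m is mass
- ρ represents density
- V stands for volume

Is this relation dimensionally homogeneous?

No

m (mass) has dimensions [M].
ρ (density) has dimensions [L^-3 M].
V (volume) has dimensions [L^3].

Left side: [L^-3 M]
Right side: [L^3 M^-1]

The two sides have different dimensions, so the equation is NOT dimensionally consistent.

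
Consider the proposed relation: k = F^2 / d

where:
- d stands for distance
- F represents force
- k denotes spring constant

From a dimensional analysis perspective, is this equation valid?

No

d (distance) has dimensions [L].
F (force) has dimensions [L M T^-2].
k (spring constant) has dimensions [M T^-2].

Left side: [M T^-2]
Right side: [L M^2 T^-4]

The two sides have different dimensions, so the equation is NOT dimensionally consistent.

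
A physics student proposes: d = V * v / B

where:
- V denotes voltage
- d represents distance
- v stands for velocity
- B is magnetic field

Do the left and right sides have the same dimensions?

No

V (voltage) has dimensions [I^-1 L^2 M T^-3].
d (distance) has dimensions [L].
v (velocity) has dimensions [L T^-1].
B (magnetic field) has dimensions [I^-1 M T^-2].

Left side: [L]
Right side: [L^3 T^-2]

The two sides have different dimensions, so the equation is NOT dimensionally consistent.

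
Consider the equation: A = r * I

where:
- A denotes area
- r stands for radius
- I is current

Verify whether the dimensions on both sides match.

No

A (area) has dimensions [L^2].
r (radius) has dimensions [L].
I (current) has dimensions [I].

Left side: [L^2]
Right side: [I L]

The two sides have different dimensions, so the equation is NOT dimensionally consistent.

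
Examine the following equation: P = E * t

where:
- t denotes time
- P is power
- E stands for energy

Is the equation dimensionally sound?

No

t (time) has dimensions [T].
P (power) has dimensions [L^2 M T^-3].
E (energy) has dimensions [L^2 M T^-2].

Left side: [L^2 M T^-3]
Right side: [L^2 M T^-1]

The two sides have different dimensions, so the equation is NOT dimensionally consistent.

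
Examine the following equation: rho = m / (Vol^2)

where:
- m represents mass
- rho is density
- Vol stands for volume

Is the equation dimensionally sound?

No

m (mass) has dimensions [M].
rho (density) has dimensions [L^-3 M].
Vol (volume) has dimensions [L^3].

Left side: [L^-3 M]
Right side: [L^-6 M]

The two sides have different dimensions, so the equation is NOT dimensionally consistent.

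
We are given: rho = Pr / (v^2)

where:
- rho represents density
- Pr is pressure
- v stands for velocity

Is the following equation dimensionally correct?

Yes

rho (density) has dimensions [L^-3 M].
Pr (pressure) has dimensions [L^-1 M T^-2].
v (velocity) has dimensions [L T^-1].

Left side: [L^-3 M]
Right side: [L^-3 M]

Both sides have the same dimensions, so the equation is dimensionally consistent.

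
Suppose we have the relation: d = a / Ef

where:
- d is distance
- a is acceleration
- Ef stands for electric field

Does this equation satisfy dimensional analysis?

No

d (distance) has dimensions [L].
a (acceleration) has dimensions [L T^-2].
Ef (electric field) has dimensions [I^-1 L M T^-3].

Left side: [L]
Right side: [I M^-1 T]

The two sides have different dimensions, so the equation is NOT dimensionally consistent.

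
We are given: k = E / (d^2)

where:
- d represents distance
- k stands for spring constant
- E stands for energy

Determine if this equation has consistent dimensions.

Yes

d (distance) has dimensions [L].
k (spring constant) has dimensions [M T^-2].
E (energy) has dimensions [L^2 M T^-2].

Left side: [M T^-2]
Right side: [M T^-2]

Both sides have the same dimensions, so the equation is dimensionally consistent.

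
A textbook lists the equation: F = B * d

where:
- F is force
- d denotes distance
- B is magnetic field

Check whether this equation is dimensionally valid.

No

F (force) has dimensions [L M T^-2].
d (distance) has dimensions [L].
B (magnetic field) has dimensions [I^-1 M T^-2].

Left side: [L M T^-2]
Right side: [I^-1 L M T^-2]

The two sides have different dimensions, so the equation is NOT dimensionally consistent.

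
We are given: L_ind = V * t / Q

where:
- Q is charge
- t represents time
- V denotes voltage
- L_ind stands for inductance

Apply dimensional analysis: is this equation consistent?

No

Q (charge) has dimensions [I T].
t (time) has dimensions [T].
V (voltage) has dimensions [I^-1 L^2 M T^-3].
L_ind (inductance) has dimensions [I^-2 L^2 M T^-2].

Left side: [I^-2 L^2 M T^-2]
Right side: [I^-2 L^2 M T^-3]

The two sides have different dimensions, so the equation is NOT dimensionally consistent.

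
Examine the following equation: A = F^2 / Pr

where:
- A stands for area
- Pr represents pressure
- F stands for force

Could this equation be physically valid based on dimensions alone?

No

A (area) has dimensions [L^2].
Pr (pressure) has dimensions [L^-1 M T^-2].
F (force) has dimensions [L M T^-2].

Left side: [L^2]
Right side: [L^3 M T^-2]

The two sides have different dimensions, so the equation is NOT dimensionally consistent.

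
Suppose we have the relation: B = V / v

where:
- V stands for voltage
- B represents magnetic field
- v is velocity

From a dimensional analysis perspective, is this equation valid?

No

V (voltage) has dimensions [I^-1 L^2 M T^-3].
B (magnetic field) has dimensions [I^-1 M T^-2].
v (velocity) has dimensions [L T^-1].

Left side: [I^-1 M T^-2]
Right side: [I^-1 L M T^-2]

The two sides have different dimensions, so the equation is NOT dimensionally consistent.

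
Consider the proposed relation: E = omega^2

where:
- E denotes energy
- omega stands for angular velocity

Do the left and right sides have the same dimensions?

No

E (energy) has dimensions [L^2 M T^-2].
omega (angular velocity) has dimensions [T^-1].

Left side: [L^2 M T^-2]
Right side: [T^-2]

The two sides have different dimensions, so the equation is NOT dimensionally consistent.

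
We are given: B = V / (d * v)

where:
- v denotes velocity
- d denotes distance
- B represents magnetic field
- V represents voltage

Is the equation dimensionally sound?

Yes

v (velocity) has dimensions [L T^-1].
d (distance) has dimensions [L].
B (magnetic field) has dimensions [I^-1 M T^-2].
V (voltage) has dimensions [I^-1 L^2 M T^-3].

Left side: [I^-1 M T^-2]
Right side: [I^-1 M T^-2]

Both sides have the same dimensions, so the equation is dimensionally consistent.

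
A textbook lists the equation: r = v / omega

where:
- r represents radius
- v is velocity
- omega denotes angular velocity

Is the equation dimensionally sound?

Yes

r (radius) has dimensions [L].
v (velocity) has dimensions [L T^-1].
omega (angular velocity) has dimensions [T^-1].

Left side: [L]
Right side: [L]

Both sides have the same dimensions, so the equation is dimensionally consistent.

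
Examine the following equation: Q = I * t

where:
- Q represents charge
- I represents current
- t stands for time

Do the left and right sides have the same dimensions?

Yes

Q (charge) has dimensions [I T].
I (current) has dimensions [I].
t (time) has dimensions [T].

Left side: [I T]
Right side: [I T]

Both sides have the same dimensions, so the equation is dimensionally consistent.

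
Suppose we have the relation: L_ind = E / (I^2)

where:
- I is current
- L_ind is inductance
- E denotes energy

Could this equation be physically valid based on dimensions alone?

Yes

I (current) has dimensions [I].
L_ind (inductance) has dimensions [I^-2 L^2 M T^-2].
E (energy) has dimensions [L^2 M T^-2].

Left side: [I^-2 L^2 M T^-2]
Right side: [I^-2 L^2 M T^-2]

Both sides have the same dimensions, so the equation is dimensionally consistent.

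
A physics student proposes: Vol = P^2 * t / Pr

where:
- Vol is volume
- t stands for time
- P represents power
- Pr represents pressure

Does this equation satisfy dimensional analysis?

No

Vol (volume) has dimensions [L^3].
t (time) has dimensions [T].
P (power) has dimensions [L^2 M T^-3].
Pr (pressure) has dimensions [L^-1 M T^-2].

Left side: [L^3]
Right side: [L^5 M T^-3]

The two sides have different dimensions, so the equation is NOT dimensionally consistent.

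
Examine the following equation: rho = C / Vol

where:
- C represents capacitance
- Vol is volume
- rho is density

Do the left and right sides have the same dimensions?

No

C (capacitance) has dimensions [I^2 L^-2 M^-1 T^4].
Vol (volume) has dimensions [L^3].
rho (density) has dimensions [L^-3 M].

Left side: [L^-3 M]
Right side: [I^2 L^-5 M^-1 T^4]

The two sides have different dimensions, so the equation is NOT dimensionally consistent.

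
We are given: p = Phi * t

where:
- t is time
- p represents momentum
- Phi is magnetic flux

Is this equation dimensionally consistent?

No

t (time) has dimensions [T].
p (momentum) has dimensions [L M T^-1].
Phi (magnetic flux) has dimensions [I^-1 L^2 M T^-2].

Left side: [L M T^-1]
Right side: [I^-1 L^2 M T^-1]

The two sides have different dimensions, so the equation is NOT dimensionally consistent.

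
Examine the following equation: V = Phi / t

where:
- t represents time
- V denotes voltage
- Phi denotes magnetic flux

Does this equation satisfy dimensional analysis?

Yes

t (time) has dimensions [T].
V (voltage) has dimensions [I^-1 L^2 M T^-3].
Phi (magnetic flux) has dimensions [I^-1 L^2 M T^-2].

Left side: [I^-1 L^2 M T^-3]
Right side: [I^-1 L^2 M T^-3]

Both sides have the same dimensions, so the equation is dimensionally consistent.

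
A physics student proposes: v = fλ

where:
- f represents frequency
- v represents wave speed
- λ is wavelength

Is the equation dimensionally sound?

Yes

f (frequency) has dimensions [T^-1].
v (wave speed) has dimensions [L T^-1].
λ (wavelength) has dimensions [L].

Left side: [L T^-1]
Right side: [L T^-1]

Both sides have the same dimensions, so the equation is dimensionally consistent.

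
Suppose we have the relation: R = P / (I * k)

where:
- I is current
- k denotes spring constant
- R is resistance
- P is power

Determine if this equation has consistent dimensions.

No

I (current) has dimensions [I].
k (spring constant) has dimensions [M T^-2].
R (resistance) has dimensions [I^-2 L^2 M T^-3].
P (power) has dimensions [L^2 M T^-3].

Left side: [I^-2 L^2 M T^-3]
Right side: [I^-1 L^2 T^-1]

The two sides have different dimensions, so the equation is NOT dimensionally consistent.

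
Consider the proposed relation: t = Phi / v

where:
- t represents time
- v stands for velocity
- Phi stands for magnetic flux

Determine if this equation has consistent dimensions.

No

t (time) has dimensions [T].
v (velocity) has dimensions [L T^-1].
Phi (magnetic flux) has dimensions [I^-1 L^2 M T^-2].

Left side: [T]
Right side: [I^-1 L M T^-1]

The two sides have different dimensions, so the equation is NOT dimensionally consistent.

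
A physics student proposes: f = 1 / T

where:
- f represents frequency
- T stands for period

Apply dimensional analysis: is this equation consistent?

Yes

f (frequency) has dimensions [T^-1].
T (period) has dimensions [T].

Left side: [T^-1]
Right side: [T^-1]

Both sides have the same dimensions, so the equation is dimensionally consistent.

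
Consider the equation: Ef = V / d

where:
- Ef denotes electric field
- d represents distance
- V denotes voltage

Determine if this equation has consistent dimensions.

Yes

Ef (electric field) has dimensions [I^-1 L M T^-3].
d (distance) has dimensions [L].
V (voltage) has dimensions [I^-1 L^2 M T^-3].

Left side: [I^-1 L M T^-3]
Right side: [I^-1 L M T^-3]

Both sides have the same dimensions, so the equation is dimensionally consistent.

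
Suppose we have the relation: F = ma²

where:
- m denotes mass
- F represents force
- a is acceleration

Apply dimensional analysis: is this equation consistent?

No

m (mass) has dimensions [M].
F (force) has dimensions [L M T^-2].
a (acceleration) has dimensions [L T^-2].

Left side: [L M T^-2]
Right side: [L^2 M T^-4]

The two sides have different dimensions, so the equation is NOT dimensionally consistent.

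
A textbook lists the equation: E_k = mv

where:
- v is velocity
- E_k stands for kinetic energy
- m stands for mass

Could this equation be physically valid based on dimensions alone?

No

v (velocity) has dimensions [L T^-1].
E_k (kinetic energy) has dimensions [L^2 M T^-2].
m (mass) has dimensions [M].

Left side: [L^2 M T^-2]
Right side: [L M T^-1]

The two sides have different dimensions, so the equation is NOT dimensionally consistent.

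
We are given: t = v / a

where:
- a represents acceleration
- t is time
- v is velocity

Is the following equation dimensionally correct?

Yes

a (acceleration) has dimensions [L T^-2].
t (time) has dimensions [T].
v (velocity) has dimensions [L T^-1].

Left side: [T]
Right side: [T]

Both sides have the same dimensions, so the equation is dimensionally consistent.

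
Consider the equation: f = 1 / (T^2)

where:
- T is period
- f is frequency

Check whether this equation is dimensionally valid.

No

T (period) has dimensions [T].
f (frequency) has dimensions [T^-1].

Left side: [T^-1]
Right side: [T^-2]

The two sides have different dimensions, so the equation is NOT dimensionally consistent.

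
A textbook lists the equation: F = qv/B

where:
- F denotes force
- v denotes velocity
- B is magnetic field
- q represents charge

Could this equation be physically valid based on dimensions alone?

No

F (force) has dimensions [L M T^-2].
v (velocity) has dimensions [L T^-1].
B (magnetic field) has dimensions [I^-1 M T^-2].
q (charge) has dimensions [I T].

Left side: [L M T^-2]
Right side: [I^2 L M^-1 T^2]

The two sides have different dimensions, so the equation is NOT dimensionally consistent.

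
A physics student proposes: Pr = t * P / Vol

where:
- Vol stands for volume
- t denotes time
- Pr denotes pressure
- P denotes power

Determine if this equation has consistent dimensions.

Yes

Vol (volume) has dimensions [L^3].
t (time) has dimensions [T].
Pr (pressure) has dimensions [L^-1 M T^-2].
P (power) has dimensions [L^2 M T^-3].

Left side: [L^-1 M T^-2]
Right side: [L^-1 M T^-2]

Both sides have the same dimensions, so the equation is dimensionally consistent.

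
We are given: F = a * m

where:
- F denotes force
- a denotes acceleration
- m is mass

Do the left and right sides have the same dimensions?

Yes

F (force) has dimensions [L M T^-2].
a (acceleration) has dimensions [L T^-2].
m (mass) has dimensions [M].

Left side: [L M T^-2]
Right side: [L M T^-2]

Both sides have the same dimensions, so the equation is dimensionally consistent.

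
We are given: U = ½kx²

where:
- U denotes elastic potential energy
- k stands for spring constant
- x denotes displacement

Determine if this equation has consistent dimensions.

Yes

U (elastic potential energy) has dimensions [L^2 M T^-2].
k (spring constant) has dimensions [M T^-2].
x (displacement) has dimensions [L].

Left side: [L^2 M T^-2]
Right side: [L^2 M T^-2]

Both sides have the same dimensions, so the equation is dimensionally consistent.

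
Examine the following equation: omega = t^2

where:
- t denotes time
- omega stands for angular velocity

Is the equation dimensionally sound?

No

t (time) has dimensions [T].
omega (angular velocity) has dimensions [T^-1].

Left side: [T^-1]
Right side: [T^2]

The two sides have different dimensions, so the equation is NOT dimensionally consistent.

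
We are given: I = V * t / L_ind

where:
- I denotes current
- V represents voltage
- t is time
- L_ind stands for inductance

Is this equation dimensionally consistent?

Yes

I (current) has dimensions [I].
V (voltage) has dimensions [I^-1 L^2 M T^-3].
t (time) has dimensions [T].
L_ind (inductance) has dimensions [I^-2 L^2 M T^-2].

Left side: [I]
Right side: [I]

Both sides have the same dimensions, so the equation is dimensionally consistent.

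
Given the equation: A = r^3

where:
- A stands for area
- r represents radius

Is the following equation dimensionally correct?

No

A (area) has dimensions [L^2].
r (radius) has dimensions [L].

Left side: [L^2]
Right side: [L^3]

The two sides have different dimensions, so the equation is NOT dimensionally consistent.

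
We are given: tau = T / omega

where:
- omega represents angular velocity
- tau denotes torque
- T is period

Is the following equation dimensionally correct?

No

omega (angular velocity) has dimensions [T^-1].
tau (torque) has dimensions [L^2 M T^-2].
T (period) has dimensions [T].

Left side: [L^2 M T^-2]
Right side: [T^2]

The two sides have different dimensions, so the equation is NOT dimensionally consistent.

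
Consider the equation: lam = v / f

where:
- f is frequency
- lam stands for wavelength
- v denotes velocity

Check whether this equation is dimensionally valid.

Yes

f (frequency) has dimensions [T^-1].
lam (wavelength) has dimensions [L].
v (velocity) has dimensions [L T^-1].

Left side: [L]
Right side: [L]

Both sides have the same dimensions, so the equation is dimensionally consistent.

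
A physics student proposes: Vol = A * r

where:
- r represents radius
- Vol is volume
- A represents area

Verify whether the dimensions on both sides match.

Yes

r (radius) has dimensions [L].
Vol (volume) has dimensions [L^3].
A (area) has dimensions [L^2].

Left side: [L^3]
Right side: [L^3]

Both sides have the same dimensions, so the equation is dimensionally consistent.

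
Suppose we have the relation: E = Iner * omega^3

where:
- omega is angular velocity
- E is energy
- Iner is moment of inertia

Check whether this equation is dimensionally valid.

No

omega (angular velocity) has dimensions [T^-1].
E (energy) has dimensions [L^2 M T^-2].
Iner (moment of inertia) has dimensions [L^2 M].

Left side: [L^2 M T^-2]
Right side: [L^2 M T^-3]

The two sides have different dimensions, so the equation is NOT dimensionally consistent.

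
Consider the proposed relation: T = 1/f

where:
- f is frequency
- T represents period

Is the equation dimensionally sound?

Yes

f (frequency) has dimensions [T^-1].
T (period) has dimensions [T].

Left side: [T]
Right side: [T]

Both sides have the same dimensions, so the equation is dimensionally consistent.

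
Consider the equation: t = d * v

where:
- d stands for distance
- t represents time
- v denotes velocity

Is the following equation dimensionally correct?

No

d (distance) has dimensions [L].
t (time) has dimensions [T].
v (velocity) has dimensions [L T^-1].

Left side: [T]
Right side: [L^2 T^-1]

The two sides have different dimensions, so the equation is NOT dimensionally consistent.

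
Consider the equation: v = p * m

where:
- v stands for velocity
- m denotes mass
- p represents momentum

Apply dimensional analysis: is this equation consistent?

No

v (velocity) has dimensions [L T^-1].
m (mass) has dimensions [M].
p (momentum) has dimensions [L M T^-1].

Left side: [L T^-1]
Right side: [L M^2 T^-1]

The two sides have different dimensions, so the equation is NOT dimensionally consistent.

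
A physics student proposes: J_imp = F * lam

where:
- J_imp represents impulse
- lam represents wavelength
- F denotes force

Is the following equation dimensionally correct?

No

J_imp (impulse) has dimensions [L M T^-1].
lam (wavelength) has dimensions [L].
F (force) has dimensions [L M T^-2].

Left side: [L M T^-1]
Right side: [L^2 M T^-2]

The two sides have different dimensions, so the equation is NOT dimensionally consistent.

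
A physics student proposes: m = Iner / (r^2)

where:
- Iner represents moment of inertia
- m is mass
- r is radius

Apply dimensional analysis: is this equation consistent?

Yes

Iner (moment of inertia) has dimensions [L^2 M].
m (mass) has dimensions [M].
r (radius) has dimensions [L].

Left side: [M]
Right side: [M]

Both sides have the same dimensions, so the equation is dimensionally consistent.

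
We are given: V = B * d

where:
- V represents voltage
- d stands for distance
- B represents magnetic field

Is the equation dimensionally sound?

No

V (voltage) has dimensions [I^-1 L^2 M T^-3].
d (distance) has dimensions [L].
B (magnetic field) has dimensions [I^-1 M T^-2].

Left side: [I^-1 L^2 M T^-3]
Right side: [I^-1 L M T^-2]

The two sides have different dimensions, so the equation is NOT dimensionally consistent.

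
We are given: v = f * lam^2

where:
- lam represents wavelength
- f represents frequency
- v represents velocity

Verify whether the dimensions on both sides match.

No

lam (wavelength) has dimensions [L].
f (frequency) has dimensions [T^-1].
v (velocity) has dimensions [L T^-1].

Left side: [L T^-1]
Right side: [L^2 T^-1]

The two sides have different dimensions, so the equation is NOT dimensionally consistent.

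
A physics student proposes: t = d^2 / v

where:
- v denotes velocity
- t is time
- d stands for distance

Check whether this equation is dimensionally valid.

No

v (velocity) has dimensions [L T^-1].
t (time) has dimensions [T].
d (distance) has dimensions [L].

Left side: [T]
Right side: [L T]

The two sides have different dimensions, so the equation is NOT dimensionally consistent.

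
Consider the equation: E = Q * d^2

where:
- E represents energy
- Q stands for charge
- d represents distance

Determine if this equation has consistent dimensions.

No

E (energy) has dimensions [L^2 M T^-2].
Q (charge) has dimensions [I T].
d (distance) has dimensions [L].

Left side: [L^2 M T^-2]
Right side: [I L^2 T]

The two sides have different dimensions, so the equation is NOT dimensionally consistent.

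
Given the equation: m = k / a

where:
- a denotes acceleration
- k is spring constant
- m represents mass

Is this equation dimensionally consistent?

No

a (acceleration) has dimensions [L T^-2].
k (spring constant) has dimensions [M T^-2].
m (mass) has dimensions [M].

Left side: [M]
Right side: [L^-1 M]

The two sides have different dimensions, so the equation is NOT dimensionally consistent.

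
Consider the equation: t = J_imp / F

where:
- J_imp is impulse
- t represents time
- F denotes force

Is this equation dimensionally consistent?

Yes

J_imp (impulse) has dimensions [L M T^-1].
t (time) has dimensions [T].
F (force) has dimensions [L M T^-2].

Left side: [T]
Right side: [T]

Both sides have the same dimensions, so the equation is dimensionally consistent.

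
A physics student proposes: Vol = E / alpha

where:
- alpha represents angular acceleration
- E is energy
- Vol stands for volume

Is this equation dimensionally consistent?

No

alpha (angular acceleration) has dimensions [T^-2].
E (energy) has dimensions [L^2 M T^-2].
Vol (volume) has dimensions [L^3].

Left side: [L^3]
Right side: [L^2 M]

The two sides have different dimensions, so the equation is NOT dimensionally consistent.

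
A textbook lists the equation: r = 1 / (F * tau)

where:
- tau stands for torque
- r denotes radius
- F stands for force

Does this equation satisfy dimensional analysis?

No

tau (torque) has dimensions [L^2 M T^-2].
r (radius) has dimensions [L].
F (force) has dimensions [L M T^-2].

Left side: [L]
Right side: [L^-3 M^-2 T^4]

The two sides have different dimensions, so the equation is NOT dimensionally consistent.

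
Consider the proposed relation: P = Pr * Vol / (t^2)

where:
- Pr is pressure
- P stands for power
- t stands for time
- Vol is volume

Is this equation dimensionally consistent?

No

Pr (pressure) has dimensions [L^-1 M T^-2].
P (power) has dimensions [L^2 M T^-3].
t (time) has dimensions [T].
Vol (volume) has dimensions [L^3].

Left side: [L^2 M T^-3]
Right side: [L^2 M T^-4]

The two sides have different dimensions, so the equation is NOT dimensionally consistent.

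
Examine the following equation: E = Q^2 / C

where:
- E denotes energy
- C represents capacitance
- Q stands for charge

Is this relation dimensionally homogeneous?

Yes

E (energy) has dimensions [L^2 M T^-2].
C (capacitance) has dimensions [I^2 L^-2 M^-1 T^4].
Q (charge) has dimensions [I T].

Left side: [L^2 M T^-2]
Right side: [L^2 M T^-2]

Both sides have the same dimensions, so the equation is dimensionally consistent.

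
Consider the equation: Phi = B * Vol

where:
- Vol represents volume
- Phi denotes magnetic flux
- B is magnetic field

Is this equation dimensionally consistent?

No

Vol (volume) has dimensions [L^3].
Phi (magnetic flux) has dimensions [I^-1 L^2 M T^-2].
B (magnetic field) has dimensions [I^-1 M T^-2].

Left side: [I^-1 L^2 M T^-2]
Right side: [I^-1 L^3 M T^-2]

The two sides have different dimensions, so the equation is NOT dimensionally consistent.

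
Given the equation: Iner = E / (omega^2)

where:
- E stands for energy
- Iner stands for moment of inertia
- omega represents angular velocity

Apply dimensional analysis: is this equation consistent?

Yes

E (energy) has dimensions [L^2 M T^-2].
Iner (moment of inertia) has dimensions [L^2 M].
omega (angular velocity) has dimensions [T^-1].

Left side: [L^2 M]
Right side: [L^2 M]

Both sides have the same dimensions, so the equation is dimensionally consistent.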